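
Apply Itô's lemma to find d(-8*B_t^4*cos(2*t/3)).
d(-8*B_t^4*cos(2*t/3)) = (16*B_t^2*(B_t^2*sin(2*t/3) - 9*cos(2*t/3))/3) dt + (-32*B_t^3*cos(2*t/3)) dB_t

Itô's formula for f(t, x): d f(t, B_t) = (f_t + (1/2) f_xx) dt + f_x dB_t. Compute partials of f(t, x) = -8*x^4*cos(2*t/3):
  f_t(t,x)  = 16*x^4*sin(2*t/3)/3
  f_x(t,x)  = -32*x^3*cos(2*t/3)
  f_xx(t,x) = -96*x^2*cos(2*t/3)
Assemble drift = f_t + (1/2) f_xx = 16*x^2*(x^2*sin(2*t/3) - 9*cos(2*t/3))/3 and diffusion = f_x = -32*x^3*cos(2*t/3). Substituting x = B_t:
  d(-8*B_t^4*cos(2*t/3)) = (16*B_t^2*(B_t^2*sin(2*t/3) - 9*cos(2*t/3))/3) dt + (-32*B_t^3*cos(2*t/3)) dB_t.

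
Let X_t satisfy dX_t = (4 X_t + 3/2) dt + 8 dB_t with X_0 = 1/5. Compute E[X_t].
E[X_t] = 23*exp(4*t)/40 - 3/8

Taking expectations and using E[dB_t] = 0, the mean m(t) = E[X_t] satisfies the ODE m'(t) = a m(t) + b with m(0) = x_0. With a = 4, b = 3/2, x_0 = 1/5, the solution is
  m(t) = x_0 * exp(a t) + (b/a) * (exp(a t) - 1)
       = (1/5) * exp(4 t) + ((3/2)/4) * (exp(4 t) - 1)
       = 23*exp(4*t)/40 - 3/8.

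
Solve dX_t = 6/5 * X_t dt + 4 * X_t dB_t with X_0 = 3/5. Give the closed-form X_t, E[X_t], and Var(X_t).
X_t = 3/5 * exp((-34/5) t + (4) B_t); E[X_t] = 3*exp(6*t/5)/5; Var(X_t) = 9*(exp(16*t) - 1)*exp(12*t/5)/25

For GBM dX = mu X dt + sigma X dB with X_0 = x_0, apply Itô to Y = log X: dY = (mu - sigma^2/2) dt + sigma dB, so Y_t = log(x_0) + (mu - sigma^2/2) t + sigma B_t and hence X_t = x_0 * exp((mu - sigma^2/2) t + sigma B_t).
With mu = 6/5, sigma = 4, x_0 = 3/5, this gives:
  X_t = 3/5 * exp((-34/5) * t + (4) * B_t).
Since sigma*B_t ~ Normal(0, sigma^2 t), E[exp(sigma*B_t)] = exp(sigma^2 t / 2); so E[X_t] = x_0 * exp((mu - sigma^2/2) t) * exp(sigma^2 t / 2) = x_0 * exp(mu t) = 3*exp(6*t/5)/5.
Var(X_t) = E[X_t^2] - (E[X_t])^2 = x_0^2 * exp(2 mu t) * (exp(sigma^2 t) - 1) = 9*(exp(16*t) - 1)*exp(12*t/5)/25.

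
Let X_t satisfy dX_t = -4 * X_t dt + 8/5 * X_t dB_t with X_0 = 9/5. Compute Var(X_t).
Var(X_t) = (81*exp(64*t/25) - 81)*exp(-8*t)/25

For GBM dX = mu X dt + sigma X dB with X_0 = x_0, apply Itô to Y = log X: dY = (mu - sigma^2/2) dt + sigma dB, so Y_t = log(x_0) + (mu - sigma^2/2) t + sigma B_t and hence X_t = x_0 * exp((mu - sigma^2/2) t + sigma B_t).
With mu = -4, sigma = 8/5, x_0 = 9/5, this gives:
  X_t = 9/5 * exp((-132/25) * t + (8/5) * B_t).
Since sigma*B_t ~ Normal(0, sigma^2 t), E[exp(sigma*B_t)] = exp(sigma^2 t / 2); so E[X_t] = x_0 * exp((mu - sigma^2/2) t) * exp(sigma^2 t / 2) = x_0 * exp(mu t) = 9*exp(-4*t)/5.
Var(X_t) = E[X_t^2] - (E[X_t])^2 = x_0^2 * exp(2 mu t) * (exp(sigma^2 t) - 1) = (81*exp(64*t/25) - 81)*exp(-8*t)/25.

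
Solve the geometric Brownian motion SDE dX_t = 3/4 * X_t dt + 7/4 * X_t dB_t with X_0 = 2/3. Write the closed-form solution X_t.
X_t = 2/3 * exp((-25/32) * t + (7/4) * B_t)

For GBM dX = mu X dt + sigma X dB with X_0 = x_0, apply Itô to Y = log X: dY = (mu - sigma^2/2) dt + sigma dB, so Y_t = log(x_0) + (mu - sigma^2/2) t + sigma B_t and hence X_t = x_0 * exp((mu - sigma^2/2) t + sigma B_t).
With mu = 3/4, sigma = 7/4, x_0 = 2/3, this gives:
  X_t = 2/3 * exp((-25/32) * t + (7/4) * B_t).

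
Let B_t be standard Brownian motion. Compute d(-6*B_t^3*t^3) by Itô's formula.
d(-6*B_t^3*t^3) = (18*B_t*t^2*(-B_t^2 - t)) dt + (-18*B_t^2*t^3) dB_t

Itô's formula for f(t, x): d f(t, B_t) = (f_t + (1/2) f_xx) dt + f_x dB_t. Compute partials of f(t, x) = -6*t^3*x^3:
  f_t(t,x)  = -18*t^2*x^3
  f_x(t,x)  = -18*t^3*x^2
  f_xx(t,x) = -36*t^3*x
Assemble drift = f_t + (1/2) f_xx = 18*t^2*x*(-t - x^2) and diffusion = f_x = -18*t^3*x^2. Substituting x = B_t:
  d(-6*B_t^3*t^3) = (18*B_t*t^2*(-B_t^2 - t)) dt + (-18*B_t^2*t^3) dB_t.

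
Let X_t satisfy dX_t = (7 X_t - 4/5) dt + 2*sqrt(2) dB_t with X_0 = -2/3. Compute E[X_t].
E[X_t] = 4/35 - 82*exp(7*t)/105

Taking expectations and using E[dB_t] = 0, the mean m(t) = E[X_t] satisfies the ODE m'(t) = a m(t) + b with m(0) = x_0. With a = 7, b = -4/5, x_0 = -2/3, the solution is
  m(t) = x_0 * exp(a t) + (b/a) * (exp(a t) - 1)
       = (-2/3) * exp(7 t) + ((-4/5)/7) * (exp(7 t) - 1)
       = 4/35 - 82*exp(7*t)/105.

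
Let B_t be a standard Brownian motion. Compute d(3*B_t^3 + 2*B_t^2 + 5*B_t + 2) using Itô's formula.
d(3*B_t^3 + 2*B_t^2 + 5*B_t + 2) = (9*B_t + 2) dt + (9*B_t^2 + 4*B_t + 5) dB_t

Itô's formula for f(B_t) gives d f(B_t) = f'(B_t) dB_t + (1/2) f''(B_t) dt. Compute derivatives of f(x) = 3*x^3 + 2*x^2 + 5*x + 2:
  f'(x)  = 9*x^2 + 4*x + 5
  f''(x) = 18*x + 4
Substitute x = B_t and multiply the f'' term by 1/2:
  drift     = (1/2) * (18*x + 4) evaluated at B_t = 9*B_t + 2
  diffusion = (9*x^2 + 4*x + 5) evaluated at B_t = 9*B_t^2 + 4*B_t + 5
Therefore d(3*B_t^3 + 2*B_t^2 + 5*B_t + 2) = (9*B_t + 2) dt + (9*B_t^2 + 4*B_t + 5) dB_t.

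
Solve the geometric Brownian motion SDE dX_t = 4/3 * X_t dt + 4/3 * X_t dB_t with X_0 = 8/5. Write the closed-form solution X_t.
X_t = 8/5 * exp((4/9) * t + (4/3) * B_t)

For GBM dX = mu X dt + sigma X dB with X_0 = x_0, apply Itô to Y = log X: dY = (mu - sigma^2/2) dt + sigma dB, so Y_t = log(x_0) + (mu - sigma^2/2) t + sigma B_t and hence X_t = x_0 * exp((mu - sigma^2/2) t + sigma B_t).
With mu = 4/3, sigma = 4/3, x_0 = 8/5, this gives:
  X_t = 8/5 * exp((4/9) * t + (4/3) * B_t).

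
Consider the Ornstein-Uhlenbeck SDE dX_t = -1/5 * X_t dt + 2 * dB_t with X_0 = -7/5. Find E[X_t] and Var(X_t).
E[X_t] = -7*exp(-t/5)/5; Var(X_t) = 10 - 10*exp(-2*t/5)

The OU SDE dX = -theta X dt + sigma dB admits the integrating factor exp(theta t): d(exp(theta t) X_t) = sigma exp(theta t) dB_t. Integrating from 0 to t:
  X_t = x_0 * exp(-theta t) + sigma * int_0^t exp(-theta (t-s)) dB_s.
The Itô integral has mean 0 and (by the Itô isometry) variance sigma^2 * int_0^t exp(-2 theta (t - s)) ds = sigma^2 * (1 - exp(-2 theta t)) / (2 theta).
With theta = 1/5, sigma = 2, x_0 = -7/5:
  E[X_t] = -7/5 * exp(-1/5 t) = -7*exp(-t/5)/5
  Var(X_t) = (2)^2 * (1 - exp(-2*1/5 t)) / (2 * 1/5) = 10 - 10*exp(-2*t/5).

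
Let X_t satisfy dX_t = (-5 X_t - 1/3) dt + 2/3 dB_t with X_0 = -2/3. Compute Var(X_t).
Var(X_t) = 2/45 - 2*exp(-10*t)/45

The variance V(t) = Var(X_t) satisfies V'(t) = 2 a V(t) + c^2 with V(0) = 0 (drift coefficient is linear in X, diffusion is constant). With a = -5, c = 2/3, the solution is
  V(t) = (c^2 / (2 a)) * (exp(2 a t) - 1)
       = ((2/3)^2 / (2*(-5))) * (exp((-10) t) - 1)
       = 2/45 - 2*exp(-10*t)/45.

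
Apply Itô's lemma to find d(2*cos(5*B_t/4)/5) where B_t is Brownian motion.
d(2*cos(5*B_t/4)/5) = (-5*cos(5*B_t/4)/16) dt + (-sin(5*B_t/4)/2) dB_t

Itô's formula for f(B_t) gives d f(B_t) = f'(B_t) dB_t + (1/2) f''(B_t) dt. Compute derivatives of f(x) = 2*cos(5*x/4)/5:
  f'(x)  = -sin(5*x/4)/2
  f''(x) = -5*cos(5*x/4)/8
Substitute x = B_t and multiply the f'' term by 1/2:
  drift     = (1/2) * (-5*cos(5*x/4)/8) evaluated at B_t = -5*cos(5*B_t/4)/16
  diffusion = (-sin(5*x/4)/2) evaluated at B_t = -sin(5*B_t/4)/2
Therefore d(2*cos(5*B_t/4)/5) = (-5*cos(5*B_t/4)/16) dt + (-sin(5*B_t/4)/2) dB_t.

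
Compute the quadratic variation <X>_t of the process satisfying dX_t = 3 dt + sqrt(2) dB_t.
<X>_t = 2*t

For an Itô process dX_t = a(t) dt + b(t) dB_t, the quadratic variation is <X>_t = int_0^t b(s)^2 ds (the drift term does not contribute). Here b(s) = sqrt(2), so
  b(s)^2 = 2.
Integrating from 0 to t:
  <X>_t = int_0^t (2) ds = 2*t.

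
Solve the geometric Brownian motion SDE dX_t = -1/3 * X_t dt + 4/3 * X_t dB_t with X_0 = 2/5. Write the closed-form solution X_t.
X_t = 2/5 * exp((-11/9) * t + (4/3) * B_t)

For GBM dX = mu X dt + sigma X dB with X_0 = x_0, apply Itô to Y = log X: dY = (mu - sigma^2/2) dt + sigma dB, so Y_t = log(x_0) + (mu - sigma^2/2) t + sigma B_t and hence X_t = x_0 * exp((mu - sigma^2/2) t + sigma B_t).
With mu = -1/3, sigma = 4/3, x_0 = 2/5, this gives:
  X_t = 2/5 * exp((-11/9) * t + (4/3) * B_t).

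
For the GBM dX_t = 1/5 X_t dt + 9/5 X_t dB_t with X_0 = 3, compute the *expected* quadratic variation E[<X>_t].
E[<X>_t] = 729*exp(91*t/25)/91 - 729/91

<X>_t = int_0^t ((9/5) * X_s)^2 ds. Taking expectation inside the integral: E[<X>_t] = (9/5)^2 * int_0^t E[X_s^2] ds. For GBM, E[X_s^2] = x_0^2 * exp((2 mu + sigma^2) s). Integrating:
  E[<X>_t] = (9/5)^2 * 3^2 * (exp((2*(1/5) + (9/5)^2) t) - 1) / (2*(1/5) + (9/5)^2)
           = (9/5)^2 * 3^2 * (exp((91/25) t) - 1) / (91/25) = 729*exp(91*t/25)/91 - 729/91.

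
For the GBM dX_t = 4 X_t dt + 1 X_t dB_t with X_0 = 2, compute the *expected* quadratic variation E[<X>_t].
E[<X>_t] = 4*exp(9*t)/9 - 4/9

<X>_t = int_0^t (1 * X_s)^2 ds. Taking expectation inside the integral: E[<X>_t] = 1^2 * int_0^t E[X_s^2] ds. For GBM, E[X_s^2] = x_0^2 * exp((2 mu + sigma^2) s). Integrating:
  E[<X>_t] = 1^2 * 2^2 * (exp((2*4 + 1^2) t) - 1) / (2*4 + 1^2)
           = 1^2 * 2^2 * (exp(9 t) - 1) / 9 = 4*exp(9*t)/9 - 4/9.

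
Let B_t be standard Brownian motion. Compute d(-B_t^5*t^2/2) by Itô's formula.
d(-B_t^5*t^2/2) = (B_t^3*t*(-B_t^2 - 5*t)) dt + (-5*B_t^4*t^2/2) dB_t

Itô's formula for f(t, x): d f(t, B_t) = (f_t + (1/2) f_xx) dt + f_x dB_t. Compute partials of f(t, x) = -t^2*x^5/2:
  f_t(t,x)  = -t*x^5
  f_x(t,x)  = -5*t^2*x^4/2
  f_xx(t,x) = -10*t^2*x^3
Assemble drift = f_t + (1/2) f_xx = t*x^3*(-5*t - x^2) and diffusion = f_x = -5*t^2*x^4/2. Substituting x = B_t:
  d(-B_t^5*t^2/2) = (B_t^3*t*(-B_t^2 - 5*t)) dt + (-5*B_t^4*t^2/2) dB_t.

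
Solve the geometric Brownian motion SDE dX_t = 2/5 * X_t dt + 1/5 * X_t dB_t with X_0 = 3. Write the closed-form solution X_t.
X_t = 3 * exp((19/50) * t + (1/5) * B_t)

For GBM dX = mu X dt + sigma X dB with X_0 = x_0, apply Itô to Y = log X: dY = (mu - sigma^2/2) dt + sigma dB, so Y_t = log(x_0) + (mu - sigma^2/2) t + sigma B_t and hence X_t = x_0 * exp((mu - sigma^2/2) t + sigma B_t).
With mu = 2/5, sigma = 1/5, x_0 = 3, this gives:
  X_t = 3 * exp((19/50) * t + (1/5) * B_t).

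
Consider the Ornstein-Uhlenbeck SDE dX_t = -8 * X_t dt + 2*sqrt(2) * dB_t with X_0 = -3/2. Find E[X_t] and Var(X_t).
E[X_t] = -3*exp(-8*t)/2; Var(X_t) = 1/2 - exp(-16*t)/2

The OU SDE dX = -theta X dt + sigma dB admits the integrating factor exp(theta t): d(exp(theta t) X_t) = sigma exp(theta t) dB_t. Integrating from 0 to t:
  X_t = x_0 * exp(-theta t) + sigma * int_0^t exp(-theta (t-s)) dB_s.
The Itô integral has mean 0 and (by the Itô isometry) variance sigma^2 * int_0^t exp(-2 theta (t - s)) ds = sigma^2 * (1 - exp(-2 theta t)) / (2 theta).
With theta = 8, sigma = 2*sqrt(2), x_0 = -3/2:
  E[X_t] = -3/2 * exp(-8 t) = -3*exp(-8*t)/2
  Var(X_t) = (2*sqrt(2))^2 * (1 - exp(-2*8 t)) / (2 * 8) = 1/2 - exp(-16*t)/2.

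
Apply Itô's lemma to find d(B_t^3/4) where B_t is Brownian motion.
d(B_t^3/4) = (3*B_t/4) dt + (3*B_t^2/4) dB_t

Itô's formula for f(B_t) gives d f(B_t) = f'(B_t) dB_t + (1/2) f''(B_t) dt. Compute derivatives of f(x) = x^3/4:
  f'(x)  = 3*x^2/4
  f''(x) = 3*x/2
Substitute x = B_t and multiply the f'' term by 1/2:
  drift     = (1/2) * (3*x/2) evaluated at B_t = 3*B_t/4
  diffusion = (3*x^2/4) evaluated at B_t = 3*B_t^2/4
Therefore d(B_t^3/4) = (3*B_t/4) dt + (3*B_t^2/4) dB_t.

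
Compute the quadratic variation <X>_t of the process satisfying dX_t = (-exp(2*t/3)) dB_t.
<X>_t = 3*exp(4*t/3)/4 - 3/4

For an Itô process dX_t = a(t) dt + b(t) dB_t, the quadratic variation is <X>_t = int_0^t b(s)^2 ds (the drift term does not contribute). Here b(s) = -exp(2*s/3), so
  b(s)^2 = exp(4*s/3).
Integrating from 0 to t:
  <X>_t = int_0^t (exp(4*s/3)) ds = 3*exp(4*t/3)/4 - 3/4.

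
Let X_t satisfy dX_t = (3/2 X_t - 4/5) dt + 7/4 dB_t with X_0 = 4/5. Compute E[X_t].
E[X_t] = 4*exp(3*t/2)/15 + 8/15

Taking expectations and using E[dB_t] = 0, the mean m(t) = E[X_t] satisfies the ODE m'(t) = a m(t) + b with m(0) = x_0. With a = 3/2, b = -4/5, x_0 = 4/5, the solution is
  m(t) = x_0 * exp(a t) + (b/a) * (exp(a t) - 1)
       = (4/5) * exp((3/2) t) + ((-4/5)/(3/2)) * (exp((3/2) t) - 1)
       = 4*exp(3*t/2)/15 + 8/15.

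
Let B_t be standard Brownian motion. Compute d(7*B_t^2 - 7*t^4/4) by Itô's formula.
d(7*B_t^2 - 7*t^4/4) = (7 - 7*t^3) dt + (14*B_t) dB_t

Itô's formula for f(t, x): d f(t, B_t) = (f_t + (1/2) f_xx) dt + f_x dB_t. Compute partials of f(t, x) = -7*t^4/4 + 7*x^2:
  f_t(t,x)  = -7*t^3
  f_x(t,x)  = 14*x
  f_xx(t,x) = 14
Assemble drift = f_t + (1/2) f_xx = 7 - 7*t^3 and diffusion = f_x = 14*x. Substituting x = B_t:
  d(7*B_t^2 - 7*t^4/4) = (7 - 7*t^3) dt + (14*B_t) dB_t.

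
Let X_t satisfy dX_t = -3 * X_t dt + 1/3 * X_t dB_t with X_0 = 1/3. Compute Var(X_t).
Var(X_t) = (exp(t/9) - 1)*exp(-6*t)/9

For GBM dX = mu X dt + sigma X dB with X_0 = x_0, apply Itô to Y = log X: dY = (mu - sigma^2/2) dt + sigma dB, so Y_t = log(x_0) + (mu - sigma^2/2) t + sigma B_t and hence X_t = x_0 * exp((mu - sigma^2/2) t + sigma B_t).
With mu = -3, sigma = 1/3, x_0 = 1/3, this gives:
  X_t = 1/3 * exp((-55/18) * t + (1/3) * B_t).
Since sigma*B_t ~ Normal(0, sigma^2 t), E[exp(sigma*B_t)] = exp(sigma^2 t / 2); so E[X_t] = x_0 * exp((mu - sigma^2/2) t) * exp(sigma^2 t / 2) = x_0 * exp(mu t) = exp(-3*t)/3.
Var(X_t) = E[X_t^2] - (E[X_t])^2 = x_0^2 * exp(2 mu t) * (exp(sigma^2 t) - 1) = (exp(t/9) - 1)*exp(-6*t)/9.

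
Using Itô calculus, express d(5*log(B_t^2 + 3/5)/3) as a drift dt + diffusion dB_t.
d(5*log(B_t^2 + 3/5)/3) = (25*(3 - 5*B_t^2)/(3*(5*B_t^2 + 3)^2)) dt + (50*B_t/(3*(5*B_t^2 + 3))) dB_t

Itô's formula for f(B_t) gives d f(B_t) = f'(B_t) dB_t + (1/2) f''(B_t) dt. Compute derivatives of f(x) = 5*log(x^2 + 3/5)/3:
  f'(x)  = 50*x/(3*(5*x^2 + 3))
  f''(x) = 50*(3 - 5*x^2)/(3*(5*x^2 + 3)^2)
Substitute x = B_t and multiply the f'' term by 1/2:
  drift     = (1/2) * (50*(3 - 5*x^2)/(3*(5*x^2 + 3)^2)) evaluated at B_t = 25*(3 - 5*B_t^2)/(3*(5*B_t^2 + 3)^2)
  diffusion = (50*x/(3*(5*x^2 + 3))) evaluated at B_t = 50*B_t/(3*(5*B_t^2 + 3))
Therefore d(5*log(B_t^2 + 3/5)/3) = (25*(3 - 5*B_t^2)/(3*(5*B_t^2 + 3)^2)) dt + (50*B_t/(3*(5*B_t^2 + 3))) dB_t.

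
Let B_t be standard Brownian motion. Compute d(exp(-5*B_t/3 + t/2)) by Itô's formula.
d(exp(-5*B_t/3 + t/2)) = (17*exp(-5*B_t/3 + t/2)/9) dt + (-5*exp(-5*B_t/3 + t/2)/3) dB_t

Itô's formula for f(t, x): d f(t, B_t) = (f_t + (1/2) f_xx) dt + f_x dB_t. Compute partials of f(t, x) = exp(t/2 - 5*x/3):
  f_t(t,x)  = exp(t/2 - 5*x/3)/2
  f_x(t,x)  = -5*exp(t/2 - 5*x/3)/3
  f_xx(t,x) = 25*exp(t/2 - 5*x/3)/9
Assemble drift = f_t + (1/2) f_xx = 17*exp(t/2 - 5*x/3)/9 and diffusion = f_x = -5*exp(t/2 - 5*x/3)/3. Substituting x = B_t:
  d(exp(-5*B_t/3 + t/2)) = (17*exp(-5*B_t/3 + t/2)/9) dt + (-5*exp(-5*B_t/3 + t/2)/3) dB_t.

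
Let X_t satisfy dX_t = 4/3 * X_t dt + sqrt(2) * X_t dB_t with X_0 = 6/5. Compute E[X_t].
E[X_t] = 6*exp(4*t/3)/5

For GBM dX = mu X dt + sigma X dB with X_0 = x_0, apply Itô to Y = log X: dY = (mu - sigma^2/2) dt + sigma dB, so Y_t = log(x_0) + (mu - sigma^2/2) t + sigma B_t and hence X_t = x_0 * exp((mu - sigma^2/2) t + sigma B_t).
With mu = 4/3, sigma = sqrt(2), x_0 = 6/5, this gives:
  X_t = 6/5 * exp((1/3) * t + (sqrt(2)) * B_t).
Since sigma*B_t ~ Normal(0, sigma^2 t), E[exp(sigma*B_t)] = exp(sigma^2 t / 2); so E[X_t] = x_0 * exp((mu - sigma^2/2) t) * exp(sigma^2 t / 2) = x_0 * exp(mu t) = 6*exp(4*t/3)/5.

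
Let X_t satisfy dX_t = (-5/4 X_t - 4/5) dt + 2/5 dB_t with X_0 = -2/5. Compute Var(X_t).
Var(X_t) = 8/125 - 8*exp(-5*t/2)/125

The variance V(t) = Var(X_t) satisfies V'(t) = 2 a V(t) + c^2 with V(0) = 0 (drift coefficient is linear in X, diffusion is constant). With a = -5/4, c = 2/5, the solution is
  V(t) = (c^2 / (2 a)) * (exp(2 a t) - 1)
       = ((2/5)^2 / (2*(-5/4))) * (exp((-5/2) t) - 1)
       = 8/125 - 8*exp(-5*t/2)/125.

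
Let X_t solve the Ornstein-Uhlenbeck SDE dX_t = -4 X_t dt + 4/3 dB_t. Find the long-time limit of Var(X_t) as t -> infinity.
lim Var(X_t) = 2/9

The OU SDE dX = -theta X dt + sigma dB admits the integrating factor exp(theta t): d(exp(theta t) X_t) = sigma exp(theta t) dB_t. Integrating from 0 to t gives X_t = x_0 * exp(-theta t) + sigma * int_0^t exp(-theta (t-s)) dB_s for any initial x_0. The Itô integral has variance (by the Itô isometry) sigma^2 * int_0^t exp(-2 theta (t - s)) ds = sigma^2 * (1 - exp(-2 theta t)) / (2 theta), independent of x_0.
With theta = 4, sigma = 4/3:
  Var(X_t) = (4/3)^2 * (1 - exp(-2*4 t)) / (2 * 4) = 2/9 - 2*exp(-8*t)/9.
As t -> infinity, exp(-2*4 t) -> 0, so the stationary variance is sigma^2 / (2 theta) = 2/9.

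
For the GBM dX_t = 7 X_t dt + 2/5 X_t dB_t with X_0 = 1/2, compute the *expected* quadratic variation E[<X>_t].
E[<X>_t] = exp(354*t/25)/354 - 1/354

<X>_t = int_0^t ((2/5) * X_s)^2 ds. Taking expectation inside the integral: E[<X>_t] = (2/5)^2 * int_0^t E[X_s^2] ds. For GBM, E[X_s^2] = x_0^2 * exp((2 mu + sigma^2) s). Integrating:
  E[<X>_t] = (2/5)^2 * (1/2)^2 * (exp((2*7 + (2/5)^2) t) - 1) / (2*7 + (2/5)^2)
           = (2/5)^2 * (1/2)^2 * (exp((354/25) t) - 1) / (354/25) = exp(354*t/25)/354 - 1/354.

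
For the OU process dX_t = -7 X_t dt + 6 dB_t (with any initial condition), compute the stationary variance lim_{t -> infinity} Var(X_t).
lim Var(X_t) = 18/7

The OU SDE dX = -theta X dt + sigma dB admits the integrating factor exp(theta t): d(exp(theta t) X_t) = sigma exp(theta t) dB_t. Integrating from 0 to t gives X_t = x_0 * exp(-theta t) + sigma * int_0^t exp(-theta (t-s)) dB_s for any initial x_0. The Itô integral has variance (by the Itô isometry) sigma^2 * int_0^t exp(-2 theta (t - s)) ds = sigma^2 * (1 - exp(-2 theta t)) / (2 theta), independent of x_0.
With theta = 7, sigma = 6:
  Var(X_t) = (6)^2 * (1 - exp(-2*7 t)) / (2 * 7) = 18/7 - 18*exp(-14*t)/7.
As t -> infinity, exp(-2*7 t) -> 0, so the stationary variance is sigma^2 / (2 theta) = 18/7.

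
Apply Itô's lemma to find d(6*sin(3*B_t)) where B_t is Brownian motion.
d(6*sin(3*B_t)) = (-27*sin(3*B_t)) dt + (18*cos(3*B_t)) dB_t

Itô's formula for f(B_t) gives d f(B_t) = f'(B_t) dB_t + (1/2) f''(B_t) dt. Compute derivatives of f(x) = 6*sin(3*x):
  f'(x)  = 18*cos(3*x)
  f''(x) = -54*sin(3*x)
Substitute x = B_t and multiply the f'' term by 1/2:
  drift     = (1/2) * (-54*sin(3*x)) evaluated at B_t = -27*sin(3*B_t)
  diffusion = (18*cos(3*x)) evaluated at B_t = 18*cos(3*B_t)
Therefore d(6*sin(3*B_t)) = (-27*sin(3*B_t)) dt + (18*cos(3*B_t)) dB_t.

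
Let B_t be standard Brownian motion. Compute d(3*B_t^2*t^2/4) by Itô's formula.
d(3*B_t^2*t^2/4) = (3*t*(2*B_t^2 + t)/4) dt + (3*B_t*t^2/2) dB_t

Itô's formula for f(t, x): d f(t, B_t) = (f_t + (1/2) f_xx) dt + f_x dB_t. Compute partials of f(t, x) = 3*t^2*x^2/4:
  f_t(t,x)  = 3*t*x^2/2
  f_x(t,x)  = 3*t^2*x/2
  f_xx(t,x) = 3*t^2/2
Assemble drift = f_t + (1/2) f_xx = 3*t*(t + 2*x^2)/4 and diffusion = f_x = 3*t^2*x/2. Substituting x = B_t:
  d(3*B_t^2*t^2/4) = (3*t*(2*B_t^2 + t)/4) dt + (3*B_t*t^2/2) dB_t.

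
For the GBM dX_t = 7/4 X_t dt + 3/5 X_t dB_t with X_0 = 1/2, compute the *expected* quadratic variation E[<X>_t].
E[<X>_t] = 9*exp(193*t/50)/386 - 9/386

<X>_t = int_0^t ((3/5) * X_s)^2 ds. Taking expectation inside the integral: E[<X>_t] = (3/5)^2 * int_0^t E[X_s^2] ds. For GBM, E[X_s^2] = x_0^2 * exp((2 mu + sigma^2) s). Integrating:
  E[<X>_t] = (3/5)^2 * (1/2)^2 * (exp((2*(7/4) + (3/5)^2) t) - 1) / (2*(7/4) + (3/5)^2)
           = (3/5)^2 * (1/2)^2 * (exp((193/50) t) - 1) / (193/50) = 9*exp(193*t/50)/386 - 9/386.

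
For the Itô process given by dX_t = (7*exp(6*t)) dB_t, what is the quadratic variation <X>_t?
<X>_t = 49*exp(12*t)/12 - 49/12

For an Itô process dX_t = a(t) dt + b(t) dB_t, the quadratic variation is <X>_t = int_0^t b(s)^2 ds (the drift term does not contribute). Here b(s) = 7*exp(6*s), so
  b(s)^2 = 49*exp(12*s).
Integrating from 0 to t:
  <X>_t = int_0^t (49*exp(12*s)) ds = 49*exp(12*t)/12 - 49/12.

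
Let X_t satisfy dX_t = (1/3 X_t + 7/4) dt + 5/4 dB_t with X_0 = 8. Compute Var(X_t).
Var(X_t) = 75*exp(2*t/3)/32 - 75/32

The variance V(t) = Var(X_t) satisfies V'(t) = 2 a V(t) + c^2 with V(0) = 0 (drift coefficient is linear in X, diffusion is constant). With a = 1/3, c = 5/4, the solution is
  V(t) = (c^2 / (2 a)) * (exp(2 a t) - 1)
       = ((5/4)^2 / (2*(1/3))) * (exp((2/3) t) - 1)
       = 75*exp(2*t/3)/32 - 75/32.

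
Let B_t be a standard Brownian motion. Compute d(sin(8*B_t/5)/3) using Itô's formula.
d(sin(8*B_t/5)/3) = (-32*sin(8*B_t/5)/75) dt + (8*cos(8*B_t/5)/15) dB_t

Itô's formula for f(B_t) gives d f(B_t) = f'(B_t) dB_t + (1/2) f''(B_t) dt. Compute derivatives of f(x) = sin(8*x/5)/3:
  f'(x)  = 8*cos(8*x/5)/15
  f''(x) = -64*sin(8*x/5)/75
Substitute x = B_t and multiply the f'' term by 1/2:
  drift     = (1/2) * (-64*sin(8*x/5)/75) evaluated at B_t = -32*sin(8*B_t/5)/75
  diffusion = (8*cos(8*x/5)/15) evaluated at B_t = 8*cos(8*B_t/5)/15
Therefore d(sin(8*B_t/5)/3) = (-32*sin(8*B_t/5)/75) dt + (8*cos(8*B_t/5)/15) dB_t.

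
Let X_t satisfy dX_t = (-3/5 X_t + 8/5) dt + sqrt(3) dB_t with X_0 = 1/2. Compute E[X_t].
E[X_t] = 8/3 - 13*exp(-3*t/5)/6

Taking expectations and using E[dB_t] = 0, the mean m(t) = E[X_t] satisfies the ODE m'(t) = a m(t) + b with m(0) = x_0. With a = -3/5, b = 8/5, x_0 = 1/2, the solution is
  m(t) = x_0 * exp(a t) + (b/a) * (exp(a t) - 1)
       = (1/2) * exp((-3/5) t) + ((8/5)/(-3/5)) * (exp((-3/5) t) - 1)
       = 8/3 - 13*exp(-3*t/5)/6.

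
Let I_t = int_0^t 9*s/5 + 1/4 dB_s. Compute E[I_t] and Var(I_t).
E[I_t] = 0; Var(I_t) = t*(432*t^2 + 180*t + 25)/400

The Itô integral of a deterministic integrand f(s) has mean 0 because each increment f(s) * (B_{s+ds} - B_s) has mean 0. By the Itô isometry:
  Var( int_0^t f(s) dB_s ) = E[ (int_0^t f(s) dB_s)^2 ] = int_0^t f(s)^2 ds.
Here f(s) = 9*s/5 + 1/4, so f(s)^2 = (36*s + 5)^2/400. Integrate:
  int_0^t ((36*s + 5)^2/400) ds = t*(432*t^2 + 180*t + 25)/400.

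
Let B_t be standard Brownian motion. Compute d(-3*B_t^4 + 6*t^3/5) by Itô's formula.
d(-3*B_t^4 + 6*t^3/5) = (-18*B_t^2 + 18*t^2/5) dt + (-12*B_t^3) dB_t

Itô's formula for f(t, x): d f(t, B_t) = (f_t + (1/2) f_xx) dt + f_x dB_t. Compute partials of f(t, x) = 6*t^3/5 - 3*x^4:
  f_t(t,x)  = 18*t^2/5
  f_x(t,x)  = -12*x^3
  f_xx(t,x) = -36*x^2
Assemble drift = f_t + (1/2) f_xx = 18*t^2/5 - 18*x^2 and diffusion = f_x = -12*x^3. Substituting x = B_t:
  d(-3*B_t^4 + 6*t^3/5) = (-18*B_t^2 + 18*t^2/5) dt + (-12*B_t^3) dB_t.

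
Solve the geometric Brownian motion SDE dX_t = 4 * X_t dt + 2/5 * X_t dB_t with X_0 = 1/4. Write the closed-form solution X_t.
X_t = 1/4 * exp((98/25) * t + (2/5) * B_t)

For GBM dX = mu X dt + sigma X dB with X_0 = x_0, apply Itô to Y = log X: dY = (mu - sigma^2/2) dt + sigma dB, so Y_t = log(x_0) + (mu - sigma^2/2) t + sigma B_t and hence X_t = x_0 * exp((mu - sigma^2/2) t + sigma B_t).
With mu = 4, sigma = 2/5, x_0 = 1/4, this gives:
  X_t = 1/4 * exp((98/25) * t + (2/5) * B_t).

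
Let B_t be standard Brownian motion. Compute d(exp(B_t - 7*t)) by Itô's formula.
d(exp(B_t - 7*t)) = (-13*exp(B_t - 7*t)/2) dt + (exp(B_t - 7*t)) dB_t

Itô's formula for f(t, x): d f(t, B_t) = (f_t + (1/2) f_xx) dt + f_x dB_t. Compute partials of f(t, x) = exp(-7*t + x):
  f_t(t,x)  = -7*exp(-7*t + x)
  f_x(t,x)  = exp(-7*t + x)
  f_xx(t,x) = exp(-7*t + x)
Assemble drift = f_t + (1/2) f_xx = -13*exp(-7*t + x)/2 and diffusion = f_x = exp(-7*t + x). Substituting x = B_t:
  d(exp(B_t - 7*t)) = (-13*exp(B_t - 7*t)/2) dt + (exp(B_t - 7*t)) dB_t.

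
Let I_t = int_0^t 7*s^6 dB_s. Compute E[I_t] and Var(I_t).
E[I_t] = 0; Var(I_t) = 49*t^13/13

The Itô integral of a deterministic integrand f(s) has mean 0 because each increment f(s) * (B_{s+ds} - B_s) has mean 0. By the Itô isometry:
  Var( int_0^t f(s) dB_s ) = E[ (int_0^t f(s) dB_s)^2 ] = int_0^t f(s)^2 ds.
Here f(s) = 7*s^6, so f(s)^2 = 49*s^12. Integrate:
  int_0^t (49*s^12) ds = 49*t^13/13.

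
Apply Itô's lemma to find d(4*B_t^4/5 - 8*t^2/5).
d(4*B_t^4/5 - 8*t^2/5) = (24*B_t^2/5 - 16*t/5) dt + (16*B_t^3/5) dB_t

Itô's formula for f(t, x): d f(t, B_t) = (f_t + (1/2) f_xx) dt + f_x dB_t. Compute partials of f(t, x) = -8*t^2/5 + 4*x^4/5:
  f_t(t,x)  = -16*t/5
  f_x(t,x)  = 16*x^3/5
  f_xx(t,x) = 48*x^2/5
Assemble drift = f_t + (1/2) f_xx = -16*t/5 + 24*x^2/5 and diffusion = f_x = 16*x^3/5. Substituting x = B_t:
  d(4*B_t^4/5 - 8*t^2/5) = (24*B_t^2/5 - 16*t/5) dt + (16*B_t^3/5) dB_t.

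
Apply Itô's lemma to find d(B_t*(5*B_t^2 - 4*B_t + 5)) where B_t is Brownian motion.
d(B_t*(5*B_t^2 - 4*B_t + 5)) = (15*B_t - 4) dt + (15*B_t^2 - 8*B_t + 5) dB_t

Itô's formula for f(B_t) gives d f(B_t) = f'(B_t) dB_t + (1/2) f''(B_t) dt. Compute derivatives of f(x) = x*(5*x^2 - 4*x + 5):
  f'(x)  = 15*x^2 - 8*x + 5
  f''(x) = 30*x - 8
Substitute x = B_t and multiply the f'' term by 1/2:
  drift     = (1/2) * (30*x - 8) evaluated at B_t = 15*B_t - 4
  diffusion = (15*x^2 - 8*x + 5) evaluated at B_t = 15*B_t^2 - 8*B_t + 5
Therefore d(B_t*(5*B_t^2 - 4*B_t + 5)) = (15*B_t - 4) dt + (15*B_t^2 - 8*B_t + 5) dB_t.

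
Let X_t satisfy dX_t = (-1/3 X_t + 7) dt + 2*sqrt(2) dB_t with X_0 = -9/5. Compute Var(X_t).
Var(X_t) = 12 - 12*exp(-2*t/3)

The variance V(t) = Var(X_t) satisfies V'(t) = 2 a V(t) + c^2 with V(0) = 0 (drift coefficient is linear in X, diffusion is constant). With a = -1/3, c = 2*sqrt(2), the solution is
  V(t) = (c^2 / (2 a)) * (exp(2 a t) - 1)
       = ((2*sqrt(2))^2 / (2*(-1/3))) * (exp((-2/3) t) - 1)
       = 12 - 12*exp(-2*t/3).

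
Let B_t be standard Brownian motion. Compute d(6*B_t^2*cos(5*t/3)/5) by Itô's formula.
d(6*B_t^2*cos(5*t/3)/5) = (-2*B_t^2*sin(5*t/3) + 6*cos(5*t/3)/5) dt + (12*B_t*cos(5*t/3)/5) dB_t

Itô's formula for f(t, x): d f(t, B_t) = (f_t + (1/2) f_xx) dt + f_x dB_t. Compute partials of f(t, x) = 6*x^2*cos(5*t/3)/5:
  f_t(t,x)  = -2*x^2*sin(5*t/3)
  f_x(t,x)  = 12*x*cos(5*t/3)/5
  f_xx(t,x) = 12*cos(5*t/3)/5
Assemble drift = f_t + (1/2) f_xx = -2*x^2*sin(5*t/3) + 6*cos(5*t/3)/5 and diffusion = f_x = 12*x*cos(5*t/3)/5. Substituting x = B_t:
  d(6*B_t^2*cos(5*t/3)/5) = (-2*B_t^2*sin(5*t/3) + 6*cos(5*t/3)/5) dt + (12*B_t*cos(5*t/3)/5) dB_t.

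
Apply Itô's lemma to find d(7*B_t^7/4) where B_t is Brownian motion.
d(7*B_t^7/4) = (147*B_t^5/4) dt + (49*B_t^6/4) dB_t

Itô's formula for f(B_t) gives d f(B_t) = f'(B_t) dB_t + (1/2) f''(B_t) dt. Compute derivatives of f(x) = 7*x^7/4:
  f'(x)  = 49*x^6/4
  f''(x) = 147*x^5/2
Substitute x = B_t and multiply the f'' term by 1/2:
  drift     = (1/2) * (147*x^5/2) evaluated at B_t = 147*B_t^5/4
  diffusion = (49*x^6/4) evaluated at B_t = 49*B_t^6/4
Therefore d(7*B_t^7/4) = (147*B_t^5/4) dt + (49*B_t^6/4) dB_t.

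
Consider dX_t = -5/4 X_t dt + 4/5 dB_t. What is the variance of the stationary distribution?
lim Var(X_t) = 32/125

The OU SDE dX = -theta X dt + sigma dB admits the integrating factor exp(theta t): d(exp(theta t) X_t) = sigma exp(theta t) dB_t. Integrating from 0 to t gives X_t = x_0 * exp(-theta t) + sigma * int_0^t exp(-theta (t-s)) dB_s for any initial x_0. The Itô integral has variance (by the Itô isometry) sigma^2 * int_0^t exp(-2 theta (t - s)) ds = sigma^2 * (1 - exp(-2 theta t)) / (2 theta), independent of x_0.
With theta = 5/4, sigma = 4/5:
  Var(X_t) = (4/5)^2 * (1 - exp(-2*5/4 t)) / (2 * 5/4) = 32/125 - 32*exp(-5*t/2)/125.
As t -> infinity, exp(-2*5/4 t) -> 0, so the stationary variance is sigma^2 / (2 theta) = 32/125.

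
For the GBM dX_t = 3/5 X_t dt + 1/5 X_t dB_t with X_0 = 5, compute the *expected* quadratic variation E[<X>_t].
E[<X>_t] = 25*exp(31*t/25)/31 - 25/31

<X>_t = int_0^t ((1/5) * X_s)^2 ds. Taking expectation inside the integral: E[<X>_t] = (1/5)^2 * int_0^t E[X_s^2] ds. For GBM, E[X_s^2] = x_0^2 * exp((2 mu + sigma^2) s). Integrating:
  E[<X>_t] = (1/5)^2 * 5^2 * (exp((2*(3/5) + (1/5)^2) t) - 1) / (2*(3/5) + (1/5)^2)
           = (1/5)^2 * 5^2 * (exp((31/25) t) - 1) / (31/25) = 25*exp(31*t/25)/31 - 25/31.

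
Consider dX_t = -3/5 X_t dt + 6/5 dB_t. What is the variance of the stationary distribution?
lim Var(X_t) = 6/5

The OU SDE dX = -theta X dt + sigma dB admits the integrating factor exp(theta t): d(exp(theta t) X_t) = sigma exp(theta t) dB_t. Integrating from 0 to t gives X_t = x_0 * exp(-theta t) + sigma * int_0^t exp(-theta (t-s)) dB_s for any initial x_0. The Itô integral has variance (by the Itô isometry) sigma^2 * int_0^t exp(-2 theta (t - s)) ds = sigma^2 * (1 - exp(-2 theta t)) / (2 theta), independent of x_0.
With theta = 3/5, sigma = 6/5:
  Var(X_t) = (6/5)^2 * (1 - exp(-2*3/5 t)) / (2 * 3/5) = 6/5 - 6*exp(-6*t/5)/5.
As t -> infinity, exp(-2*3/5 t) -> 0, so the stationary variance is sigma^2 / (2 theta) = 6/5.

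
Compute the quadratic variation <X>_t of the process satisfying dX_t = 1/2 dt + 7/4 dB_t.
<X>_t = 49*t/16

For an Itô process dX_t = a(t) dt + b(t) dB_t, the quadratic variation is <X>_t = int_0^t b(s)^2 ds (the drift term does not contribute). Here b(s) = 7/4, so
  b(s)^2 = 49/16.
Integrating from 0 to t:
  <X>_t = int_0^t (49/16) ds = 49*t/16.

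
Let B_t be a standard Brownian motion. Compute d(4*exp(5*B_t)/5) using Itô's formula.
d(4*exp(5*B_t)/5) = (10*exp(5*B_t)) dt + (4*exp(5*B_t)) dB_t

Itô's formula for f(B_t) gives d f(B_t) = f'(B_t) dB_t + (1/2) f''(B_t) dt. Compute derivatives of f(x) = 4*exp(5*x)/5:
  f'(x)  = 4*exp(5*x)
  f''(x) = 20*exp(5*x)
Substitute x = B_t and multiply the f'' term by 1/2:
  drift     = (1/2) * (20*exp(5*x)) evaluated at B_t = 10*exp(5*B_t)
  diffusion = (4*exp(5*x)) evaluated at B_t = 4*exp(5*B_t)
Therefore d(4*exp(5*B_t)/5) = (10*exp(5*B_t)) dt + (4*exp(5*B_t)) dB_t.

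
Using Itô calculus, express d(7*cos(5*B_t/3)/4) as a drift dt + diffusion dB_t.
d(7*cos(5*B_t/3)/4) = (-175*cos(5*B_t/3)/72) dt + (-35*sin(5*B_t/3)/12) dB_t

Itô's formula for f(B_t) gives d f(B_t) = f'(B_t) dB_t + (1/2) f''(B_t) dt. Compute derivatives of f(x) = 7*cos(5*x/3)/4:
  f'(x)  = -35*sin(5*x/3)/12
  f''(x) = -175*cos(5*x/3)/36
Substitute x = B_t and multiply the f'' term by 1/2:
  drift     = (1/2) * (-175*cos(5*x/3)/36) evaluated at B_t = -175*cos(5*B_t/3)/72
  diffusion = (-35*sin(5*x/3)/12) evaluated at B_t = -35*sin(5*B_t/3)/12
Therefore d(7*cos(5*B_t/3)/4) = (-175*cos(5*B_t/3)/72) dt + (-35*sin(5*B_t/3)/12) dB_t.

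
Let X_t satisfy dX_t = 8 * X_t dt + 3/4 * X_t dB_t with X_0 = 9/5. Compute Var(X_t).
Var(X_t) = 81*(exp(9*t/16) - 1)*exp(16*t)/25

For GBM dX = mu X dt + sigma X dB with X_0 = x_0, apply Itô to Y = log X: dY = (mu - sigma^2/2) dt + sigma dB, so Y_t = log(x_0) + (mu - sigma^2/2) t + sigma B_t and hence X_t = x_0 * exp((mu - sigma^2/2) t + sigma B_t).
With mu = 8, sigma = 3/4, x_0 = 9/5, this gives:
  X_t = 9/5 * exp((247/32) * t + (3/4) * B_t).
Since sigma*B_t ~ Normal(0, sigma^2 t), E[exp(sigma*B_t)] = exp(sigma^2 t / 2); so E[X_t] = x_0 * exp((mu - sigma^2/2) t) * exp(sigma^2 t / 2) = x_0 * exp(mu t) = 9*exp(8*t)/5.
Var(X_t) = E[X_t^2] - (E[X_t])^2 = x_0^2 * exp(2 mu t) * (exp(sigma^2 t) - 1) = 81*(exp(9*t/16) - 1)*exp(16*t)/25.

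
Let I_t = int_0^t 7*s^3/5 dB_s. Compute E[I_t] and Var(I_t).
E[I_t] = 0; Var(I_t) = 7*t^7/25

The Itô integral of a deterministic integrand f(s) has mean 0 because each increment f(s) * (B_{s+ds} - B_s) has mean 0. By the Itô isometry:
  Var( int_0^t f(s) dB_s ) = E[ (int_0^t f(s) dB_s)^2 ] = int_0^t f(s)^2 ds.
Here f(s) = 7*s^3/5, so f(s)^2 = 49*s^6/25. Integrate:
  int_0^t (49*s^6/25) ds = 7*t^7/25.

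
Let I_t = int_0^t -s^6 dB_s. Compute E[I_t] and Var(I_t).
E[I_t] = 0; Var(I_t) = t^13/13

The Itô integral of a deterministic integrand f(s) has mean 0 because each increment f(s) * (B_{s+ds} - B_s) has mean 0. By the Itô isometry:
  Var( int_0^t f(s) dB_s ) = E[ (int_0^t f(s) dB_s)^2 ] = int_0^t f(s)^2 ds.
Here f(s) = -s^6, so f(s)^2 = s^12. Integrate:
  int_0^t (s^12) ds = t^13/13.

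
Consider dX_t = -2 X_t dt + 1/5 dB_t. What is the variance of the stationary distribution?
lim Var(X_t) = 1/100

The OU SDE dX = -theta X dt + sigma dB admits the integrating factor exp(theta t): d(exp(theta t) X_t) = sigma exp(theta t) dB_t. Integrating from 0 to t gives X_t = x_0 * exp(-theta t) + sigma * int_0^t exp(-theta (t-s)) dB_s for any initial x_0. The Itô integral has variance (by the Itô isometry) sigma^2 * int_0^t exp(-2 theta (t - s)) ds = sigma^2 * (1 - exp(-2 theta t)) / (2 theta), independent of x_0.
With theta = 2, sigma = 1/5:
  Var(X_t) = (1/5)^2 * (1 - exp(-2*2 t)) / (2 * 2) = 1/100 - exp(-4*t)/100.
As t -> infinity, exp(-2*2 t) -> 0, so the stationary variance is sigma^2 / (2 theta) = 1/100.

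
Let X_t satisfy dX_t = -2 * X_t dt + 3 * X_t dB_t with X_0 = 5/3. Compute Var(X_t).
Var(X_t) = (25*exp(9*t) - 25)*exp(-4*t)/9

For GBM dX = mu X dt + sigma X dB with X_0 = x_0, apply Itô to Y = log X: dY = (mu - sigma^2/2) dt + sigma dB, so Y_t = log(x_0) + (mu - sigma^2/2) t + sigma B_t and hence X_t = x_0 * exp((mu - sigma^2/2) t + sigma B_t).
With mu = -2, sigma = 3, x_0 = 5/3, this gives:
  X_t = 5/3 * exp((-13/2) * t + (3) * B_t).
Since sigma*B_t ~ Normal(0, sigma^2 t), E[exp(sigma*B_t)] = exp(sigma^2 t / 2); so E[X_t] = x_0 * exp((mu - sigma^2/2) t) * exp(sigma^2 t / 2) = x_0 * exp(mu t) = 5*exp(-2*t)/3.
Var(X_t) = E[X_t^2] - (E[X_t])^2 = x_0^2 * exp(2 mu t) * (exp(sigma^2 t) - 1) = (25*exp(9*t) - 25)*exp(-4*t)/9.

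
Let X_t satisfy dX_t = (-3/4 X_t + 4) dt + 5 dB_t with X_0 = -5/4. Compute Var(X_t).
Var(X_t) = 50/3 - 50*exp(-3*t/2)/3

The variance V(t) = Var(X_t) satisfies V'(t) = 2 a V(t) + c^2 with V(0) = 0 (drift coefficient is linear in X, diffusion is constant). With a = -3/4, c = 5, the solution is
  V(t) = (c^2 / (2 a)) * (exp(2 a t) - 1)
       = (5^2 / (2*(-3/4))) * (exp((-3/2) t) - 1)
       = 50/3 - 50*exp(-3*t/2)/3.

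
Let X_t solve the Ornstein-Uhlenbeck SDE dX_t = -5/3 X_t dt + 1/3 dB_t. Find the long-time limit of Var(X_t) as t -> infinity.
lim Var(X_t) = 1/30

The OU SDE dX = -theta X dt + sigma dB admits the integrating factor exp(theta t): d(exp(theta t) X_t) = sigma exp(theta t) dB_t. Integrating from 0 to t gives X_t = x_0 * exp(-theta t) + sigma * int_0^t exp(-theta (t-s)) dB_s for any initial x_0. The Itô integral has variance (by the Itô isometry) sigma^2 * int_0^t exp(-2 theta (t - s)) ds = sigma^2 * (1 - exp(-2 theta t)) / (2 theta), independent of x_0.
With theta = 5/3, sigma = 1/3:
  Var(X_t) = (1/3)^2 * (1 - exp(-2*5/3 t)) / (2 * 5/3) = 1/30 - exp(-10*t/3)/30.
As t -> infinity, exp(-2*5/3 t) -> 0, so the stationary variance is sigma^2 / (2 theta) = 1/30.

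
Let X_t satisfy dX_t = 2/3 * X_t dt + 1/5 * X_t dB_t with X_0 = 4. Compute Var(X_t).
Var(X_t) = 16*(exp(t/25) - 1)*exp(4*t/3)

For GBM dX = mu X dt + sigma X dB with X_0 = x_0, apply Itô to Y = log X: dY = (mu - sigma^2/2) dt + sigma dB, so Y_t = log(x_0) + (mu - sigma^2/2) t + sigma B_t and hence X_t = x_0 * exp((mu - sigma^2/2) t + sigma B_t).
With mu = 2/3, sigma = 1/5, x_0 = 4, this gives:
  X_t = 4 * exp((97/150) * t + (1/5) * B_t).
Since sigma*B_t ~ Normal(0, sigma^2 t), E[exp(sigma*B_t)] = exp(sigma^2 t / 2); so E[X_t] = x_0 * exp((mu - sigma^2/2) t) * exp(sigma^2 t / 2) = x_0 * exp(mu t) = 4*exp(2*t/3).
Var(X_t) = E[X_t^2] - (E[X_t])^2 = x_0^2 * exp(2 mu t) * (exp(sigma^2 t) - 1) = 16*(exp(t/25) - 1)*exp(4*t/3).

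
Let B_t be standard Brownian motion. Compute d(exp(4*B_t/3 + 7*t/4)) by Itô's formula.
d(exp(4*B_t/3 + 7*t/4)) = (95*exp(4*B_t/3 + 7*t/4)/36) dt + (4*exp(4*B_t/3 + 7*t/4)/3) dB_t

Itô's formula for f(t, x): d f(t, B_t) = (f_t + (1/2) f_xx) dt + f_x dB_t. Compute partials of f(t, x) = exp(7*t/4 + 4*x/3):
  f_t(t,x)  = 7*exp(7*t/4 + 4*x/3)/4
  f_x(t,x)  = 4*exp(7*t/4 + 4*x/3)/3
  f_xx(t,x) = 16*exp(7*t/4 + 4*x/3)/9
Assemble drift = f_t + (1/2) f_xx = 95*exp(7*t/4 + 4*x/3)/36 and diffusion = f_x = 4*exp(7*t/4 + 4*x/3)/3. Substituting x = B_t:
  d(exp(4*B_t/3 + 7*t/4)) = (95*exp(4*B_t/3 + 7*t/4)/36) dt + (4*exp(4*B_t/3 + 7*t/4)/3) dB_t.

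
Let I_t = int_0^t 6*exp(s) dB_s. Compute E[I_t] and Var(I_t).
E[I_t] = 0; Var(I_t) = 18*exp(2*t) - 18

The Itô integral of a deterministic integrand f(s) has mean 0 because each increment f(s) * (B_{s+ds} - B_s) has mean 0. By the Itô isometry:
  Var( int_0^t f(s) dB_s ) = E[ (int_0^t f(s) dB_s)^2 ] = int_0^t f(s)^2 ds.
Here f(s) = 6*exp(s), so f(s)^2 = 36*exp(2*s). Integrate:
  int_0^t (36*exp(2*s)) ds = 18*exp(2*t) - 18.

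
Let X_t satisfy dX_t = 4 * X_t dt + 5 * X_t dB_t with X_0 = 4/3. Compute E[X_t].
E[X_t] = 4*exp(4*t)/3

For GBM dX = mu X dt + sigma X dB with X_0 = x_0, apply Itô to Y = log X: dY = (mu - sigma^2/2) dt + sigma dB, so Y_t = log(x_0) + (mu - sigma^2/2) t + sigma B_t and hence X_t = x_0 * exp((mu - sigma^2/2) t + sigma B_t).
With mu = 4, sigma = 5, x_0 = 4/3, this gives:
  X_t = 4/3 * exp((-17/2) * t + (5) * B_t).
Since sigma*B_t ~ Normal(0, sigma^2 t), E[exp(sigma*B_t)] = exp(sigma^2 t / 2); so E[X_t] = x_0 * exp((mu - sigma^2/2) t) * exp(sigma^2 t / 2) = x_0 * exp(mu t) = 4*exp(4*t)/3.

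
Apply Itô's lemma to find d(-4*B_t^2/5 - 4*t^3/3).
d(-4*B_t^2/5 - 4*t^3/3) = (-4*t^2 - 4/5) dt + (-8*B_t/5) dB_t

Itô's formula for f(t, x): d f(t, B_t) = (f_t + (1/2) f_xx) dt + f_x dB_t. Compute partials of f(t, x) = -4*t^3/3 - 4*x^2/5:
  f_t(t,x)  = -4*t^2
  f_x(t,x)  = -8*x/5
  f_xx(t,x) = -8/5
Assemble drift = f_t + (1/2) f_xx = -4*t^2 - 4/5 and diffusion = f_x = -8*x/5. Substituting x = B_t:
  d(-4*B_t^2/5 - 4*t^3/3) = (-4*t^2 - 4/5) dt + (-8*B_t/5) dB_t.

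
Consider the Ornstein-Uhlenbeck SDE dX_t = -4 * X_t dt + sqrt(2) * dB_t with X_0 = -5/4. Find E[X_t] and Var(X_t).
E[X_t] = -5*exp(-4*t)/4; Var(X_t) = 1/4 - exp(-8*t)/4

The OU SDE dX = -theta X dt + sigma dB admits the integrating factor exp(theta t): d(exp(theta t) X_t) = sigma exp(theta t) dB_t. Integrating from 0 to t:
  X_t = x_0 * exp(-theta t) + sigma * int_0^t exp(-theta (t-s)) dB_s.
The Itô integral has mean 0 and (by the Itô isometry) variance sigma^2 * int_0^t exp(-2 theta (t - s)) ds = sigma^2 * (1 - exp(-2 theta t)) / (2 theta).
With theta = 4, sigma = sqrt(2), x_0 = -5/4:
  E[X_t] = -5/4 * exp(-4 t) = -5*exp(-4*t)/4
  Var(X_t) = (sqrt(2))^2 * (1 - exp(-2*4 t)) / (2 * 4) = 1/4 - exp(-8*t)/4.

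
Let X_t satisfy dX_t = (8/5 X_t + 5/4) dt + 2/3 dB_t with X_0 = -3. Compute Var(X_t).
Var(X_t) = 5*exp(16*t/5)/36 - 5/36

The variance V(t) = Var(X_t) satisfies V'(t) = 2 a V(t) + c^2 with V(0) = 0 (drift coefficient is linear in X, diffusion is constant). With a = 8/5, c = 2/3, the solution is
  V(t) = (c^2 / (2 a)) * (exp(2 a t) - 1)
       = ((2/3)^2 / (2*(8/5))) * (exp((16/5) t) - 1)
       = 5*exp(16*t/5)/36 - 5/36.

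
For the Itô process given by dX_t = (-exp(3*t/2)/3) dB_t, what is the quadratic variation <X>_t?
<X>_t = exp(3*t)/27 - 1/27

For an Itô process dX_t = a(t) dt + b(t) dB_t, the quadratic variation is <X>_t = int_0^t b(s)^2 ds (the drift term does not contribute). Here b(s) = -exp(3*s/2)/3, so
  b(s)^2 = exp(3*s)/9.
Integrating from 0 to t:
  <X>_t = int_0^t (exp(3*s)/9) ds = exp(3*t)/27 - 1/27.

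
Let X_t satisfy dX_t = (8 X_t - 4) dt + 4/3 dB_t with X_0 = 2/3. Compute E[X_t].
E[X_t] = exp(8*t)/6 + 1/2

Taking expectations and using E[dB_t] = 0, the mean m(t) = E[X_t] satisfies the ODE m'(t) = a m(t) + b with m(0) = x_0. With a = 8, b = -4, x_0 = 2/3, the solution is
  m(t) = x_0 * exp(a t) + (b/a) * (exp(a t) - 1)
       = (2/3) * exp(8 t) + ((-4)/8) * (exp(8 t) - 1)
       = exp(8*t)/6 + 1/2.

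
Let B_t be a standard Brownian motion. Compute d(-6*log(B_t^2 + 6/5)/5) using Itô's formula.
d(-6*log(B_t^2 + 6/5)/5) = (6*(5*B_t^2 - 6)/(5*B_t^2 + 6)^2) dt + (-12*B_t/(5*B_t^2 + 6)) dB_t

Itô's formula for f(B_t) gives d f(B_t) = f'(B_t) dB_t + (1/2) f''(B_t) dt. Compute derivatives of f(x) = -6*log(x^2 + 6/5)/5:
  f'(x)  = -12*x/(5*x^2 + 6)
  f''(x) = 12*(5*x^2 - 6)/(5*x^2 + 6)^2
Substitute x = B_t and multiply the f'' term by 1/2:
  drift     = (1/2) * (12*(5*x^2 - 6)/(5*x^2 + 6)^2) evaluated at B_t = 6*(5*B_t^2 - 6)/(5*B_t^2 + 6)^2
  diffusion = (-12*x/(5*x^2 + 6)) evaluated at B_t = -12*B_t/(5*B_t^2 + 6)
Therefore d(-6*log(B_t^2 + 6/5)/5) = (6*(5*B_t^2 - 6)/(5*B_t^2 + 6)^2) dt + (-12*B_t/(5*B_t^2 + 6)) dB_t.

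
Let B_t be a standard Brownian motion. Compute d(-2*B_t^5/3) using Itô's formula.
d(-2*B_t^5/3) = (-20*B_t^3/3) dt + (-10*B_t^4/3) dB_t

Itô's formula for f(B_t) gives d f(B_t) = f'(B_t) dB_t + (1/2) f''(B_t) dt. Compute derivatives of f(x) = -2*x^5/3:
  f'(x)  = -10*x^4/3
  f''(x) = -40*x^3/3
Substitute x = B_t and multiply the f'' term by 1/2:
  drift     = (1/2) * (-40*x^3/3) evaluated at B_t = -20*B_t^3/3
  diffusion = (-10*x^4/3) evaluated at B_t = -10*B_t^4/3
Therefore d(-2*B_t^5/3) = (-20*B_t^3/3) dt + (-10*B_t^4/3) dB_t.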